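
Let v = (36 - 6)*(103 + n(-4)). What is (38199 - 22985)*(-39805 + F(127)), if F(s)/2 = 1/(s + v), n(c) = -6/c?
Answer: -987722608156/1631 ≈ -6.0559e+8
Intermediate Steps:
v = 3135 (v = (36 - 6)*(103 - 6/(-4)) = 30*(103 - 6*(-¼)) = 30*(103 + 3/2) = 30*(209/2) = 3135)
F(s) = 2/(3135 + s) (F(s) = 2/(s + 3135) = 2/(3135 + s))
(38199 - 22985)*(-39805 + F(127)) = (38199 - 22985)*(-39805 + 2/(3135 + 127)) = 15214*(-39805 + 2/3262) = 15214*(-39805 + 2*(1/3262)) = 15214*(-39805 + 1/1631) = 15214*(-64921954/1631) = -987722608156/1631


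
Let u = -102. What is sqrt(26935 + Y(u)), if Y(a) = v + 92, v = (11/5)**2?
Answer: 2*sqrt(168949)/5 ≈ 164.41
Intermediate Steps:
v = 121/25 (v = (11*(1/5))**2 = (11/5)**2 = 121/25 ≈ 4.8400)
Y(a) = 2421/25 (Y(a) = 121/25 + 92 = 2421/25)
sqrt(26935 + Y(u)) = sqrt(26935 + 2421/25) = sqrt(675796/25) = 2*sqrt(168949)/5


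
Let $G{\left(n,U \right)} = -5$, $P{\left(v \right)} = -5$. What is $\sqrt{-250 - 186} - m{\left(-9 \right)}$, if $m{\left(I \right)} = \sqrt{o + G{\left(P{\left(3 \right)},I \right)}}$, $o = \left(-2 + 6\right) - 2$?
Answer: $i \left(- \sqrt{3} + 2 \sqrt{109}\right) \approx 19.149 i$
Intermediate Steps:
$o = 2$ ($o = 4 - 2 = 2$)
$m{\left(I \right)} = i \sqrt{3}$ ($m{\left(I \right)} = \sqrt{2 - 5} = \sqrt{-3} = i \sqrt{3}$)
$\sqrt{-250 - 186} - m{\left(-9 \right)} = \sqrt{-250 - 186} - i \sqrt{3} = \sqrt{-436} - i \sqrt{3} = 2 i \sqrt{109} - i \sqrt{3} = - i \sqrt{3} + 2 i \sqrt{109}$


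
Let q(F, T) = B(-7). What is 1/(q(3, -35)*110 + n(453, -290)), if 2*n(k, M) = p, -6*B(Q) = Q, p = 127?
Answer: 6/1151 ≈ 0.0052129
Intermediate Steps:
B(Q) = -Q/6
q(F, T) = 7/6 (q(F, T) = -⅙*(-7) = 7/6)
n(k, M) = 127/2 (n(k, M) = (½)*127 = 127/2)
1/(q(3, -35)*110 + n(453, -290)) = 1/((7/6)*110 + 127/2) = 1/(385/3 + 127/2) = 1/(1151/6) = 6/1151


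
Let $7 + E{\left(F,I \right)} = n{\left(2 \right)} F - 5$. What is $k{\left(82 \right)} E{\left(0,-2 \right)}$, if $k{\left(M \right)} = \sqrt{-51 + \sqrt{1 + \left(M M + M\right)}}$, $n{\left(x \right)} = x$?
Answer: $- 12 \sqrt{-51 + \sqrt{6807}} \approx -67.355$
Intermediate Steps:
$E{\left(F,I \right)} = -12 + 2 F$ ($E{\left(F,I \right)} = -7 + \left(2 F - 5\right) = -7 + \left(-5 + 2 F\right) = -12 + 2 F$)
$k{\left(M \right)} = \sqrt{-51 + \sqrt{1 + M + M^{2}}}$ ($k{\left(M \right)} = \sqrt{-51 + \sqrt{1 + \left(M^{2} + M\right)}} = \sqrt{-51 + \sqrt{1 + \left(M + M^{2}\right)}} = \sqrt{-51 + \sqrt{1 + M + M^{2}}}$)
$k{\left(82 \right)} E{\left(0,-2 \right)} = \sqrt{-51 + \sqrt{1 + 82 + 82^{2}}} \left(-12 + 2 \cdot 0\right) = \sqrt{-51 + \sqrt{1 + 82 + 6724}} \left(-12 + 0\right) = \sqrt{-51 + \sqrt{6807}} \left(-12\right) = - 12 \sqrt{-51 + \sqrt{6807}}$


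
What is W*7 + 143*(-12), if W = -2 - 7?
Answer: -1779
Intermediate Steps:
W = -9
W*7 + 143*(-12) = -9*7 + 143*(-12) = -63 - 1716 = -1779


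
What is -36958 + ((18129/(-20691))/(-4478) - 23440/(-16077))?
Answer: -2038910410020045/55170486998 ≈ -36957.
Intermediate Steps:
-36958 + ((18129/(-20691))/(-4478) - 23440/(-16077)) = -36958 + ((18129*(-1/20691))*(-1/4478) - 23440*(-1/16077)) = -36958 + (-6043/6897*(-1/4478) + 23440/16077) = -36958 + (6043/30884766 + 23440/16077) = -36958 + 80448452039/55170486998 = -2038910410020045/55170486998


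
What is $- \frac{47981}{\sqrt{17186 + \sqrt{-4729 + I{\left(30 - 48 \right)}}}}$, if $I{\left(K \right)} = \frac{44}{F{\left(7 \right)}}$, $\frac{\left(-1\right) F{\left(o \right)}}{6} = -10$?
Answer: $- \frac{47981 \sqrt{30}}{2 \sqrt{128895 + i \sqrt{265965}}} \approx -366.0 + 0.73219 i$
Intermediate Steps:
$F{\left(o \right)} = 60$ ($F{\left(o \right)} = \left(-6\right) \left(-10\right) = 60$)
$I{\left(K \right)} = \frac{11}{15}$ ($I{\left(K \right)} = \frac{44}{60} = 44 \cdot \frac{1}{60} = \frac{11}{15}$)
$- \frac{47981}{\sqrt{17186 + \sqrt{-4729 + I{\left(30 - 48 \right)}}}} = - \frac{47981}{\sqrt{17186 + \sqrt{-4729 + \frac{11}{15}}}} = - \frac{47981}{\sqrt{17186 + \sqrt{- \frac{70924}{15}}}} = - \frac{47981}{\sqrt{17186 + \frac{2 i \sqrt{265965}}{15}}}$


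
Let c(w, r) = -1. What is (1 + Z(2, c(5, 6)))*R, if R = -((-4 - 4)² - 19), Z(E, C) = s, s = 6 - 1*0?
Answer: -315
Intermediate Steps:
s = 6 (s = 6 + 0 = 6)
Z(E, C) = 6
R = -45 (R = -((-8)² - 19) = -(64 - 19) = -1*45 = -45)
(1 + Z(2, c(5, 6)))*R = (1 + 6)*(-45) = 7*(-45) = -315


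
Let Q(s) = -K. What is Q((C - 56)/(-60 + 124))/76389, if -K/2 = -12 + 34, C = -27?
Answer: 44/76389 ≈ 0.00057600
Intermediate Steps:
K = -44 (K = -2*(-12 + 34) = -2*22 = -44)
Q(s) = 44 (Q(s) = -1*(-44) = 44)
Q((C - 56)/(-60 + 124))/76389 = 44/76389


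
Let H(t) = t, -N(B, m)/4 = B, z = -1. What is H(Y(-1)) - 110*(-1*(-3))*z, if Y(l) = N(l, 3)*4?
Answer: 346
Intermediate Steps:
N(B, m) = -4*B
Y(l) = -16*l (Y(l) = -4*l*4 = -16*l)
H(Y(-1)) - 110*(-1*(-3))*z = -16*(-1) - 110*(-1*(-3))*(-1) = 16 - 330*(-1) = 16 - 110*(-3) = 16 + 330 = 346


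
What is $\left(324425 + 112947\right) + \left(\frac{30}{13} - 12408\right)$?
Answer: $\frac{5524562}{13} \approx 4.2497 \cdot 10^{5}$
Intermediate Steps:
$\left(324425 + 112947\right) + \left(\frac{30}{13} - 12408\right) = 437372 + \left(30 \cdot \frac{1}{13} - 12408\right) = 437372 + \left(\frac{30}{13} - 12408\right) = 437372 - \frac{161274}{13} = \frac{5524562}{13}$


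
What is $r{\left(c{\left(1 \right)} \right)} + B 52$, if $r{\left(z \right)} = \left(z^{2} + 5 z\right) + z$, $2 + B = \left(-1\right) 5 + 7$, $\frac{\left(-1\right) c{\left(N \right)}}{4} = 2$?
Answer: $16$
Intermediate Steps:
$c{\left(N \right)} = -8$ ($c{\left(N \right)} = \left(-4\right) 2 = -8$)
$B = 0$ ($B = -2 + \left(\left(-1\right) 5 + 7\right) = -2 + \left(-5 + 7\right) = -2 + 2 = 0$)
$r{\left(z \right)} = z^{2} + 6 z$
$r{\left(c{\left(1 \right)} \right)} + B 52 = - 8 \left(6 - 8\right) + 0 \cdot 52 = \left(-8\right) \left(-2\right) + 0 = 16 + 0 = 16$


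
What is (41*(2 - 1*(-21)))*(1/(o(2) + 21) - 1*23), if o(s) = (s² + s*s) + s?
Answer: -671416/31 ≈ -21659.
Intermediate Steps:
o(s) = s + 2*s² (o(s) = (s² + s²) + s = 2*s² + s = s + 2*s²)
(41*(2 - 1*(-21)))*(1/(o(2) + 21) - 1*23) = (41*(2 - 1*(-21)))*(1/(2*(1 + 2*2) + 21) - 1*23) = (41*(2 + 21))*(1/(2*(1 + 4) + 21) - 23) = (41*23)*(1/(2*5 + 21) - 23) = 943*(1/(10 + 21) - 23) = 943*(1/31 - 23) = 943*(-712/31) = -671416/31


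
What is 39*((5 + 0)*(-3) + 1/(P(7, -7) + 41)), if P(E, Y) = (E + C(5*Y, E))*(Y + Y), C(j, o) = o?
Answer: -90714/155 ≈ -585.25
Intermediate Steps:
P(E, Y) = 4*E*Y (P(E, Y) = (E + E)*(Y + Y) = (2*E)*(2*Y) = 4*E*Y)
39*((5 + 0)*(-3) + 1/(P(7, -7) + 41)) = 39*((5 + 0)*(-3) + 1/(4*7*(-7) + 41)) = 39*(5*(-3) + 1/(-196 + 41)) = 39*(-15 + 1/(-155)) = 39*(-15 - 1/155) = 39*(-2326/155) = -90714/155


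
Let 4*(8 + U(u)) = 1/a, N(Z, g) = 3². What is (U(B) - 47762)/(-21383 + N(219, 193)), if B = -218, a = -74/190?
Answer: 7070055/3163352 ≈ 2.2350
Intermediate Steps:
N(Z, g) = 9
a = -37/95 (a = -74*1/190 = -37/95 ≈ -0.38947)
U(u) = -1279/148 (U(u) = -8 + 1/(4*(-37/95)) = -8 + (¼)*(-95/37) = -8 - 95/148 = -1279/148)
(U(B) - 47762)/(-21383 + N(219, 193)) = (-1279/148 - 47762)/(-21383 + 9) = -7070055/148/(-21374) = -7070055/148*(-1/21374) = 7070055/3163352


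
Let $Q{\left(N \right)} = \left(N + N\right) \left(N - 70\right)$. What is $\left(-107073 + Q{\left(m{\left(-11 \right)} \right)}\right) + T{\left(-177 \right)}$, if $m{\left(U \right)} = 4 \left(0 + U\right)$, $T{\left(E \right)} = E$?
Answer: $-97218$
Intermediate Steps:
$m{\left(U \right)} = 4 U$
$Q{\left(N \right)} = 2 N \left(-70 + N\right)$
$\left(-107073 + Q{\left(m{\left(-11 \right)} \right)}\right) + T{\left(-177 \right)} = \left(-107073 + 2 \cdot 4 \left(-11\right) \left(-70 + 4 \left(-11\right)\right)\right) - 177 = \left(-107073 + 2 \left(-44\right) \left(-70 - 44\right)\right) - 177 = \left(-107073 + 2 \left(-44\right) \left(-114\right)\right) - 177 = \left(-107073 + 10032\right) - 177 = -97041 - 177 = -97218$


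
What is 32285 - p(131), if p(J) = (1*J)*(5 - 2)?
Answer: 31892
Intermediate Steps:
p(J) = 3*J (p(J) = J*3 = 3*J)
32285 - p(131) = 32285 - 3*131 = 32285 - 1*393 = 32285 - 393 = 31892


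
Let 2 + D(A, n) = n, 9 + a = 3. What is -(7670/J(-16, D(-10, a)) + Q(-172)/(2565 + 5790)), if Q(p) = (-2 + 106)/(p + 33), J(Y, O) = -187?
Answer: 8907535598/217171515 ≈ 41.016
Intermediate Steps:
a = -6 (a = -9 + 3 = -6)
D(A, n) = -2 + n
Q(p) = 104/(33 + p)
-(7670/J(-16, D(-10, a)) + Q(-172)/(2565 + 5790)) = -(7670/(-187) + (104/(33 - 172))/(2565 + 5790)) = -(7670*(-1/187) + (104/(-139))/8355) = -(-7670/187 + (104*(-1/139))*(1/8355)) = -(-7670/187 - 104/139*1/8355) = -(-7670/187 - 104/1161345) = -1*(-8907535598/217171515) = 8907535598/217171515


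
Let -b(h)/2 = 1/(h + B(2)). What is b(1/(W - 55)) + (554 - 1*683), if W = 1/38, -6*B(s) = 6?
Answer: -270205/2127 ≈ -127.04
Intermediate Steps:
B(s) = -1 (B(s) = -⅙*6 = -1)
W = 1/38 ≈ 0.026316
b(h) = -2/(-1 + h) (b(h) = -2/(h - 1) = -2/(-1 + h))
b(1/(W - 55)) + (554 - 1*683) = -2/(-1 + 1/(1/38 - 55)) + (554 - 1*683) = -2/(-1 + 1/(-2089/38)) + (554 - 683) = -2/(-1 - 38/2089) - 129 = -2/(-2127/2089) - 129 = -2*(-2089/2127) - 129 = 4178/2127 - 129 = -270205/2127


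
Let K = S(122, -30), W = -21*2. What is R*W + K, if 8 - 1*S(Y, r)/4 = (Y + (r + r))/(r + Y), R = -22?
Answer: 21926/23 ≈ 953.30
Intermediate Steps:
W = -42
S(Y, r) = 32 - 4*(Y + 2*r)/(Y + r) (S(Y, r) = 32 - 4*(Y + (r + r))/(r + Y) = 32 - 4*(Y + 2*r)/(Y + r))
K = 674/23 (K = 4*(6*(-30) + 7*122)/(122 - 30) = 4*(-180 + 854)/92 = 4*(1/92)*674 = 674/23 ≈ 29.304)
R*W + K = -22*(-42) + 674/23 = 924 + 674/23 = 21926/23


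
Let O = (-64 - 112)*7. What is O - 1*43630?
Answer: -44862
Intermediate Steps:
O = -1232 (O = -176*7 = -1232)
O - 1*43630 = -1232 - 1*43630 = -1232 - 43630 = -44862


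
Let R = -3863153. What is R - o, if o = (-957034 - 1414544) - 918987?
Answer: -572588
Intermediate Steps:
o = -3290565 (o = -2371578 - 918987 = -3290565)
R - o = -3863153 - 1*(-3290565) = -3863153 + 3290565 = -572588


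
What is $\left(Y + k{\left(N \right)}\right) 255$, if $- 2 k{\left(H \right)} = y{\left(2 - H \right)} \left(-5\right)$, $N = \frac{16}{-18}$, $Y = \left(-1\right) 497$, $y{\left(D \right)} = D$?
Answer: $- \frac{374680}{3} \approx -1.2489 \cdot 10^{5}$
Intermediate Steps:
$Y = -497$
$N = - \frac{8}{9}$ ($N = 16 \left(- \frac{1}{18}\right) = - \frac{8}{9} \approx -0.88889$)
$k{\left(H \right)} = 5 - \frac{5 H}{2}$ ($k{\left(H \right)} = - \frac{\left(2 - H\right) \left(-5\right)}{2} = - \frac{-10 + 5 H}{2} = 5 - \frac{5 H}{2}$)
$\left(Y + k{\left(N \right)}\right) 255 = \left(-497 + \left(5 - - \frac{20}{9}\right)\right) 255 = \left(-497 + \left(5 + \frac{20}{9}\right)\right) 255 = \left(-497 + \frac{65}{9}\right) 255 = \left(- \frac{4408}{9}\right) 255 = - \frac{374680}{3}$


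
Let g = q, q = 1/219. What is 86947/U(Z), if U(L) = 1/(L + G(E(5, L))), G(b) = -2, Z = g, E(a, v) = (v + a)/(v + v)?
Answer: -37995839/219 ≈ -1.7350e+5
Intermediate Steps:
E(a, v) = (a + v)/(2*v) (E(a, v) = (a + v)/((2*v)) = (a + v)*(1/(2*v)) = (a + v)/(2*v))
q = 1/219 ≈ 0.0045662
g = 1/219 ≈ 0.0045662
Z = 1/219 ≈ 0.0045662
U(L) = 1/(-2 + L) (U(L) = 1/(L - 2) = 1/(-2 + L))
86947/U(Z) = 86947/(1/(-2 + 1/219)) = 86947/(1/(-437/219)) = 86947/(-219/437) = 86947*(-437/219) = -37995839/219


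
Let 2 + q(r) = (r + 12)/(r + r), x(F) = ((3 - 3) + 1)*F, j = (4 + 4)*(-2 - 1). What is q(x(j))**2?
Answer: 49/16 ≈ 3.0625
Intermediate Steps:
j = -24 (j = 8*(-3) = -24)
x(F) = F (x(F) = (0 + 1)*F = 1*F = F)
q(r) = -2 + (12 + r)/(2*r) (q(r) = -2 + (r + 12)/(r + r) = -2 + (12 + r)/((2*r)) = -2 + (12 + r)*(1/(2*r)) = -2 + (12 + r)/(2*r))
q(x(j))**2 = (-3/2 + 6/(-24))**2 = (-3/2 + 6*(-1/24))**2 = (-3/2 - 1/4)**2 = (-7/4)**2 = 49/16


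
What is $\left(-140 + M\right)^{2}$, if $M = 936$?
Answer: $633616$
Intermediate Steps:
$\left(-140 + M\right)^{2} = \left(-140 + 936\right)^{2} = 796^{2} = 633616$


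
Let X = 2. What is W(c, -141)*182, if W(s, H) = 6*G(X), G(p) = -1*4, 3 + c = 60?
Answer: -4368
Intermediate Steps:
c = 57 (c = -3 + 60 = 57)
G(p) = -4
W(s, H) = -24 (W(s, H) = 6*(-4) = -24)
W(c, -141)*182 = -24*182 = -4368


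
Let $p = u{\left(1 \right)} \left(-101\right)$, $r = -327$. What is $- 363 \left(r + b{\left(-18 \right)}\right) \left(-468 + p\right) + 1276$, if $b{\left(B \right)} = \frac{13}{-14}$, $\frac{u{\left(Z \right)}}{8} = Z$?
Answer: $- \frac{1063239122}{7} \approx -1.5189 \cdot 10^{8}$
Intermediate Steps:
$u{\left(Z \right)} = 8 Z$
$b{\left(B \right)} = - \frac{13}{14}$ ($b{\left(B \right)} = 13 \left(- \frac{1}{14}\right) = - \frac{13}{14}$)
$p = -808$ ($p = 8 \cdot 1 \left(-101\right) = 8 \left(-101\right) = -808$)
$- 363 \left(r + b{\left(-18 \right)}\right) \left(-468 + p\right) + 1276 = - 363 \left(-327 - \frac{13}{14}\right) \left(-468 - 808\right) + 1276 = - 363 \left(\left(- \frac{4591}{14}\right) \left(-1276\right)\right) + 1276 = \left(-363\right) \frac{2929058}{7} + 1276 = - \frac{1063248054}{7} + 1276 = - \frac{1063239122}{7}$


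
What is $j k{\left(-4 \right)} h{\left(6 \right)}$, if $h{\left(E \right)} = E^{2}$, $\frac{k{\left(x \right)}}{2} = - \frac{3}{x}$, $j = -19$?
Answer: $-1026$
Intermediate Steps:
$k{\left(x \right)} = - \frac{6}{x}$ ($k{\left(x \right)} = 2 \left(- \frac{3}{x}\right) = - \frac{6}{x}$)
$j k{\left(-4 \right)} h{\left(6 \right)} = - 19 \left(- \frac{6}{-4}\right) 6^{2} = - 19 \left(\left(-6\right) \left(- \frac{1}{4}\right)\right) 36 = \left(-19\right) \frac{3}{2} \cdot 36 = \left(- \frac{57}{2}\right) 36 = -1026$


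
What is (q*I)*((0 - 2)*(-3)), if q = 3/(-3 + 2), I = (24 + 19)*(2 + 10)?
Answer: -9288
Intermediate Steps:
I = 516 (I = 43*12 = 516)
q = -3 (q = 3/(-1) = -1*3 = -3)
(q*I)*((0 - 2)*(-3)) = (-3*516)*((0 - 2)*(-3)) = -(-3096)*(-3) = -1548*6 = -9288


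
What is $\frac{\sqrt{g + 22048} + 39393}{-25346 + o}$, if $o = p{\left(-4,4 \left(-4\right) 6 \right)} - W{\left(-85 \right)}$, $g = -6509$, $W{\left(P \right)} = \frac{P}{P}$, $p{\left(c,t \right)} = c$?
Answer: $- \frac{39393}{25351} - \frac{\sqrt{15539}}{25351} \approx -1.5588$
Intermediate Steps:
$W{\left(P \right)} = 1$
$o = -5$ ($o = -4 - 1 = -5$)
$\frac{\sqrt{g + 22048} + 39393}{-25346 + o} = \frac{\sqrt{-6509 + 22048} + 39393}{-25346 - 5} = \frac{\sqrt{15539} + 39393}{-25351} = \left(39393 + \sqrt{15539}\right) \left(- \frac{1}{25351}\right) = - \frac{39393}{25351} - \frac{\sqrt{15539}}{25351}$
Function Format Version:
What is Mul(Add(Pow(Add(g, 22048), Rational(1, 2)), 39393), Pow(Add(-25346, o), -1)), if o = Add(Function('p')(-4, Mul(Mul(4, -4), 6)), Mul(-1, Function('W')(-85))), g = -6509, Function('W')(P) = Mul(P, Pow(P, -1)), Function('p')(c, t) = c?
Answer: Add(Rational(-39393, 25351), Mul(Rational(-1, 25351), Pow(15539, Rational(1, 2)))) ≈ -1.5588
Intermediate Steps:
Function('W')(P) = 1
o = -5 (o = Add(-4, Mul(-1, 1)) = Add(-4, -1) = -5)
Mul(Add(Pow(Add(g, 22048), Rational(1, 2)), 39393), Pow(Add(-25346, o), -1)) = Mul(Add(Pow(Add(-6509, 22048), Rational(1, 2)), 39393), Pow(Add(-25346, -5), -1)) = Mul(Add(Pow(15539, Rational(1, 2)), 39393), Pow(-25351, -1)) = Mul(Add(39393, Pow(15539, Rational(1, 2))), Rational(-1, 25351)) = Add(Rational(-39393, 25351), Mul(Rational(-1, 25351), Pow(15539, Rational(1, 2))))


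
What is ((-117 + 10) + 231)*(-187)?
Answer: -23188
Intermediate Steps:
((-117 + 10) + 231)*(-187) = (-107 + 231)*(-187) = 124*(-187) = -23188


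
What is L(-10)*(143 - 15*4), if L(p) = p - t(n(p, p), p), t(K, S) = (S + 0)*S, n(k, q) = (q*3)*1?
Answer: -9130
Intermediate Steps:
n(k, q) = 3*q (n(k, q) = (3*q)*1 = 3*q)
t(K, S) = S² (t(K, S) = S*S = S²)
L(p) = p - p²
L(-10)*(143 - 15*4) = (-10*(1 - 1*(-10)))*(143 - 15*4) = (-10*(1 + 10))*(143 - 60) = -10*11*83 = -110*83 = -9130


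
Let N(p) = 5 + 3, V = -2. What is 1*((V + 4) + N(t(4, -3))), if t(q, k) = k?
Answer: 10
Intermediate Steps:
N(p) = 8
1*((V + 4) + N(t(4, -3))) = 1*((-2 + 4) + 8) = 1*(2 + 8) = 1*10 = 10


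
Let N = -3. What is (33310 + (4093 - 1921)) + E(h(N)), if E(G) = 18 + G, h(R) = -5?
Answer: 35495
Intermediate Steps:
(33310 + (4093 - 1921)) + E(h(N)) = (33310 + (4093 - 1921)) + (18 - 5) = (33310 + 2172) + 13 = 35482 + 13 = 35495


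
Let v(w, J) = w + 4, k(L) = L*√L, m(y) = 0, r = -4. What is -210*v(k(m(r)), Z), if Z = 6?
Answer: -840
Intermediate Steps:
k(L) = L^(3/2)
v(w, J) = 4 + w
-210*v(k(m(r)), Z) = -210*(4 + 0^(3/2)) = -210*(4 + 0) = -210*4 = -840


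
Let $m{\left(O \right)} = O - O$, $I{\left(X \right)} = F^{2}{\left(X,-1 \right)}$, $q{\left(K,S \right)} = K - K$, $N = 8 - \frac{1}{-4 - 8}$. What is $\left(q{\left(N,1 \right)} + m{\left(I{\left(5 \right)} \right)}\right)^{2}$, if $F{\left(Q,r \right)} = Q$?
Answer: $0$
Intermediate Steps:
$N = \frac{97}{12}$ ($N = 8 - \frac{1}{-12} = 8 - - \frac{1}{12} = 8 + \frac{1}{12} = \frac{97}{12} \approx 8.0833$)
$q{\left(K,S \right)} = 0$
$I{\left(X \right)} = X^{2}$
$m{\left(O \right)} = 0$
$\left(q{\left(N,1 \right)} + m{\left(I{\left(5 \right)} \right)}\right)^{2} = \left(0 + 0\right)^{2} = 0^{2} = 0$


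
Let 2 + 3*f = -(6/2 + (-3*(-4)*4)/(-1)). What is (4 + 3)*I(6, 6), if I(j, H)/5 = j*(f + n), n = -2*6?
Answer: 490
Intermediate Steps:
n = -12
f = 43/3 (f = -2/3 + (-(6/2 + (-3*(-4)*4)/(-1)))/3 = -2/3 + (-(6*(1/2) + (12*4)*(-1)))/3 = -2/3 + (-(3 + 48*(-1)))/3 = -2/3 + (-(3 - 48))/3 = -2/3 + (-1*(-45))/3 = -2/3 + (1/3)*45 = -2/3 + 15 = 43/3 ≈ 14.333)
I(j, H) = 35*j/3 (I(j, H) = 5*(j*(43/3 - 12)) = 5*(j*(7/3)) = 5*(7*j/3) = 35*j/3)
(4 + 3)*I(6, 6) = (4 + 3)*((35/3)*6) = 7*70 = 490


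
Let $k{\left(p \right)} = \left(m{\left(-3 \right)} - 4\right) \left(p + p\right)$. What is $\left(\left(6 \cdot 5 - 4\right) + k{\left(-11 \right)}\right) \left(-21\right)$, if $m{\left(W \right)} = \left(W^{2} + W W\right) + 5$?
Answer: $8232$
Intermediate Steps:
$m{\left(W \right)} = 5 + 2 W^{2}$ ($m{\left(W \right)} = \left(W^{2} + W^{2}\right) + 5 = 2 W^{2} + 5 = 5 + 2 W^{2}$)
$k{\left(p \right)} = 38 p$ ($k{\left(p \right)} = \left(\left(5 + 2 \left(-3\right)^{2}\right) - 4\right) \left(p + p\right) = \left(\left(5 + 2 \cdot 9\right) - 4\right) 2 p = \left(\left(5 + 18\right) - 4\right) 2 p = \left(23 - 4\right) 2 p = 19 \cdot 2 p = 38 p$)
$\left(\left(6 \cdot 5 - 4\right) + k{\left(-11 \right)}\right) \left(-21\right) = \left(\left(6 \cdot 5 - 4\right) + 38 \left(-11\right)\right) \left(-21\right) = \left(\left(30 - 4\right) - 418\right) \left(-21\right) = \left(26 - 418\right) \left(-21\right) = \left(-392\right) \left(-21\right) = 8232$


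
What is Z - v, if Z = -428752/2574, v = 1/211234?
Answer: -45283501271/271858158 ≈ -166.57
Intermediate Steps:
v = 1/211234 ≈ 4.7341e-6
Z = -214376/1287 (Z = -428752*1/2574 = -214376/1287 ≈ -166.57)
Z - v = -214376/1287 - 1*1/211234 = -214376/1287 - 1/211234 = -45283501271/271858158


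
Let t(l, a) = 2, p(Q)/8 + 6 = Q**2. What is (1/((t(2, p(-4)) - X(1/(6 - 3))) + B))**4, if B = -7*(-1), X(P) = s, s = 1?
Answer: 1/4096 ≈ 0.00024414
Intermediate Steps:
p(Q) = -48 + 8*Q**2
X(P) = 1
B = 7
(1/((t(2, p(-4)) - X(1/(6 - 3))) + B))**4 = (1/((2 - 1*1) + 7))**4 = (1/((2 - 1) + 7))**4 = (1/(1 + 7))**4 = (1/8)**4 = 1/4096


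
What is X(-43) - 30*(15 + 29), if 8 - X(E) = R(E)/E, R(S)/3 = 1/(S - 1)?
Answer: -2482307/1892 ≈ -1312.0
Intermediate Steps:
R(S) = 3/(-1 + S) (R(S) = 3/(S - 1) = 3/(-1 + S))
X(E) = 8 - 3/(E*(-1 + E)) (X(E) = 8 - 3/(-1 + E)/E = 8 - 3/(E*(-1 + E)))
X(-43) - 30*(15 + 29) = (8 - 3/(-43*(-1 - 43))) - 30*(15 + 29) = (8 - 3*(-1/43)/(-44)) - 30*44 = (8 - 3*(-1/43)*(-1/44)) - 1320 = (8 - 3/1892) - 1320 = 15133/1892 - 1320 = -2482307/1892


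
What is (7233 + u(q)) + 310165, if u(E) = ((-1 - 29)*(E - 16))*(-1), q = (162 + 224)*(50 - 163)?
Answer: -991622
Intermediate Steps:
q = -43618 (q = 386*(-113) = -43618)
u(E) = -480 + 30*E (u(E) = -30*(-16 + E)*(-1) = (480 - 30*E)*(-1) = -480 + 30*E)
(7233 + u(q)) + 310165 = (7233 + (-480 + 30*(-43618))) + 310165 = (7233 + (-480 - 1308540)) + 310165 = (7233 - 1309020) + 310165 = -1301787 + 310165 = -991622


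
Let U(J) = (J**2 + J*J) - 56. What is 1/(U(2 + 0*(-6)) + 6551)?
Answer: 1/6503 ≈ 0.00015378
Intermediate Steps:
U(J) = -56 + 2*J**2 (U(J) = (J**2 + J**2) - 56 = 2*J**2 - 56 = -56 + 2*J**2)
1/(U(2 + 0*(-6)) + 6551) = 1/((-56 + 2*(2 + 0*(-6))**2) + 6551) = 1/((-56 + 2*(2 + 0)**2) + 6551) = 1/((-56 + 2*2**2) + 6551) = 1/((-56 + 2*4) + 6551) = 1/((-56 + 8) + 6551) = 1/(-48 + 6551) = 1/6503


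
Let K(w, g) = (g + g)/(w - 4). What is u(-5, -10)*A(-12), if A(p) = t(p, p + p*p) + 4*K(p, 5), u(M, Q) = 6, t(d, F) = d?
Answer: -87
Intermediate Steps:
K(w, g) = 2*g/(-4 + w) (K(w, g) = (2*g)/(-4 + w) = 2*g/(-4 + w))
A(p) = p + 40/(-4 + p) (A(p) = p + 4*(2*5/(-4 + p)) = p + 4*(10/(-4 + p)) = p + 40/(-4 + p))
u(-5, -10)*A(-12) = 6*((40 - 12*(-4 - 12))/(-4 - 12)) = 6*((40 - 12*(-16))/(-16)) = 6*(-(40 + 192)/16) = 6*(-1/16*232) = 6*(-29/2) = -87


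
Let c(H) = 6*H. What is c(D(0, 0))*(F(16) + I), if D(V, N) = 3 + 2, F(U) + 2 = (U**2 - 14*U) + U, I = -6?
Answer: 1200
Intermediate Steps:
F(U) = -2 + U**2 - 13*U (F(U) = -2 + ((U**2 - 14*U) + U) = -2 + (U**2 - 13*U) = -2 + U**2 - 13*U)
D(V, N) = 5
c(D(0, 0))*(F(16) + I) = (6*5)*((-2 + 16**2 - 13*16) - 6) = 30*((-2 + 256 - 208) - 6) = 30*(46 - 6) = 30*40 = 1200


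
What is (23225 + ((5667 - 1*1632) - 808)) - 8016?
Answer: 18436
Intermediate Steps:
(23225 + ((5667 - 1*1632) - 808)) - 8016 = (23225 + ((5667 - 1632) - 808)) - 8016 = (23225 + (4035 - 808)) - 8016 = (23225 + 3227) - 8016 = 26452 - 8016 = 18436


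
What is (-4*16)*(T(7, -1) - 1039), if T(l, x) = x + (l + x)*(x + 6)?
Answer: 64640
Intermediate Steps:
T(l, x) = x + (6 + x)*(l + x) (T(l, x) = x + (l + x)*(6 + x) = x + (6 + x)*(l + x))
(-4*16)*(T(7, -1) - 1039) = (-4*16)*(((-1)² + 6*7 + 7*(-1) + 7*(-1)) - 1039) = -64*((1 + 42 - 7 - 7) - 1039) = -64*(29 - 1039) = -64*(-1010) = 64640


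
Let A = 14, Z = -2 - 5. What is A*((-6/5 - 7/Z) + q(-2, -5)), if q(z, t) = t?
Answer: -364/5 ≈ -72.800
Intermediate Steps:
Z = -7
A*((-6/5 - 7/Z) + q(-2, -5)) = 14*((-6/5 - 7/(-7)) - 5) = 14*((-6*1/5 - 7*(-1/7)) - 5) = 14*((-6/5 + 1) - 5) = 14*(-1/5 - 5) = 14*(-26/5) = -364/5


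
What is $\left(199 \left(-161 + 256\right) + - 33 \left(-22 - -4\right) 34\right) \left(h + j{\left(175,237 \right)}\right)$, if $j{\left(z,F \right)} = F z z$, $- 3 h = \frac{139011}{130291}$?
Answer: $\frac{36976576903603838}{130291} \approx 2.838 \cdot 10^{11}$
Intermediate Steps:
$h = - \frac{46337}{130291}$ ($h = - \frac{139011 \cdot \frac{1}{130291}}{3} = \left(- \frac{1}{3}\right) \frac{139011}{130291} = - \frac{46337}{130291} \approx -0.35564$)
$j{\left(z,F \right)} = F z^{2}$
$\left(199 \left(-161 + 256\right) + - 33 \left(-22 - -4\right) 34\right) \left(h + j{\left(175,237 \right)}\right) = \left(199 \left(-161 + 256\right) + - 33 \left(-22 - -4\right) 34\right) \left(- \frac{46337}{130291} + 237 \cdot 175^{2}\right) = \left(199 \cdot 95 + - 33 \left(-22 + 4\right) 34\right) \left(- \frac{46337}{130291} + 237 \cdot 30625\right) = \left(18905 + \left(-33\right) \left(-18\right) 34\right) \left(- \frac{46337}{130291} + 7258125\right) = \left(18905 + 594 \cdot 34\right) \frac{945668318038}{130291} = \left(18905 + 20196\right) \frac{945668318038}{130291} = 39101 \cdot \frac{945668318038}{130291} = \frac{36976576903603838}{130291}$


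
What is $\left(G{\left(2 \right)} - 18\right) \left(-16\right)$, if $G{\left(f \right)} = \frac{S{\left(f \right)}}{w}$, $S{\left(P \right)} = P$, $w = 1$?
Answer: $256$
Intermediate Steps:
$G{\left(f \right)} = f$ ($G{\left(f \right)} = \frac{f}{1} = f 1 = f$)
$\left(G{\left(2 \right)} - 18\right) \left(-16\right) = \left(2 - 18\right) \left(-16\right) = \left(-16\right) \left(-16\right) = 256$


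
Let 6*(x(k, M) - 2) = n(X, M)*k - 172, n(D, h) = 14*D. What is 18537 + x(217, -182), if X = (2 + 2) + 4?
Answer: 22561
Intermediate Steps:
X = 8 (X = 4 + 4 = 8)
x(k, M) = -80/3 + 56*k/3 (x(k, M) = 2 + ((14*8)*k - 172)/6 = 2 + (112*k - 172)/6 = 2 + (-172 + 112*k)/6 = 2 + (-86/3 + 56*k/3) = -80/3 + 56*k/3)
18537 + x(217, -182) = 18537 + (-80/3 + (56/3)*217) = 18537 + (-80/3 + 12152/3) = 18537 + 4024 = 22561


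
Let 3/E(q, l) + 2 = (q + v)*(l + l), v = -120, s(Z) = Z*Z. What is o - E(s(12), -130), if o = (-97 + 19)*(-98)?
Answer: 47713851/6242 ≈ 7644.0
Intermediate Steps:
s(Z) = Z²
E(q, l) = 3/(-2 + 2*l*(-120 + q)) (E(q, l) = 3/(-2 + (q - 120)*(l + l)) = 3/(-2 + (-120 + q)*(2*l)) = 3/(-2 + 2*l*(-120 + q)))
o = 7644 (o = -78*(-98) = 7644)
o - E(s(12), -130) = 7644 - 3/(2*(-1 - 120*(-130) - 130*12²)) = 7644 - 3/(2*(-1 + 15600 - 130*144)) = 7644 - 3/(2*(-1 + 15600 - 18720)) = 7644 - 3/(2*(-3121)) = 7644 - 3*(-1)/(2*3121) = 7644 - 1*(-3/6242) = 7644 + 3/6242 = 47713851/6242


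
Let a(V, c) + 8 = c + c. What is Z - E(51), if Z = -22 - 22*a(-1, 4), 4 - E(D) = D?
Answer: 25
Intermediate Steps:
a(V, c) = -8 + 2*c (a(V, c) = -8 + (c + c) = -8 + 2*c)
E(D) = 4 - D
Z = -22 (Z = -22 - 22*(-8 + 2*4) = -22 - 22*(-8 + 8) = -22 - 22*0 = -22 + 0 = -22)
Z - E(51) = -22 - (4 - 1*51) = -22 - (4 - 51) = -22 - 1*(-47) = -22 + 47 = 25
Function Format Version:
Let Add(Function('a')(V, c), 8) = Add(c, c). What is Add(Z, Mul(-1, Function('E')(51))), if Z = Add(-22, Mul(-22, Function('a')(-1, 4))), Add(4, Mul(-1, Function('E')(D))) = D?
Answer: 25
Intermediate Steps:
Function('a')(V, c) = Add(-8, Mul(2, c)) (Function('a')(V, c) = Add(-8, Add(c, c)) = Add(-8, Mul(2, c)))
Function('E')(D) = Add(4, Mul(-1, D))
Z = -22 (Z = Add(-22, Mul(-22, Add(-8, Mul(2, 4)))) = Add(-22, Mul(-22, Add(-8, 8))) = Add(-22, Mul(-22, 0)) = Add(-22, 0) = -22)
Add(Z, Mul(-1, Function('E')(51))) = Add(-22, Mul(-1, Add(4, Mul(-1, 51)))) = Add(-22, Mul(-1, Add(4, -51))) = Add(-22, Mul(-1, -47)) = Add(-22, 47) = 25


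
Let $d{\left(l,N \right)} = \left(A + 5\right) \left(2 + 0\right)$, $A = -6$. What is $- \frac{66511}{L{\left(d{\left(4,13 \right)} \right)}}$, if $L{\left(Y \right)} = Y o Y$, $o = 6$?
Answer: $- \frac{66511}{24} \approx -2771.3$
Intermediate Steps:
$d{\left(l,N \right)} = -2$ ($d{\left(l,N \right)} = \left(-6 + 5\right) \left(2 + 0\right) = \left(-1\right) 2 = -2$)
$L{\left(Y \right)} = 6 Y^{2}$ ($L{\left(Y \right)} = Y 6 Y = 6 Y Y = 6 Y^{2}$)
$- \frac{66511}{L{\left(d{\left(4,13 \right)} \right)}} = - \frac{66511}{6 \left(-2\right)^{2}} = - \frac{66511}{6 \cdot 4} = - \frac{66511}{24}$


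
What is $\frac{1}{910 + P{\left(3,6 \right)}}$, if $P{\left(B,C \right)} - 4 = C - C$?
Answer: $\frac{1}{914} \approx 0.0010941$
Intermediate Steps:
$P{\left(B,C \right)} = 4$ ($P{\left(B,C \right)} = 4 + \left(C - C\right) = 4 + 0 = 4$)
$\frac{1}{910 + P{\left(3,6 \right)}} = \frac{1}{910 + 4} = \frac{1}{914}$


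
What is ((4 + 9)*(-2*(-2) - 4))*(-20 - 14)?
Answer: 0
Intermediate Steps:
((4 + 9)*(-2*(-2) - 4))*(-20 - 14) = (13*(4 - 4))*(-34) = (13*0)*(-34) = 0*(-34) = 0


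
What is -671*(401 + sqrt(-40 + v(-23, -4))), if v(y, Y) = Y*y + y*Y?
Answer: -277123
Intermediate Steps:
v(y, Y) = 2*Y*y (v(y, Y) = Y*y + Y*y = 2*Y*y)
-671*(401 + sqrt(-40 + v(-23, -4))) = -671*(401 + sqrt(-40 + 2*(-4)*(-23))) = -671*(401 + sqrt(-40 + 184)) = -671*(401 + sqrt(144)) = -671*(401 + 12) = -671*413 = -277123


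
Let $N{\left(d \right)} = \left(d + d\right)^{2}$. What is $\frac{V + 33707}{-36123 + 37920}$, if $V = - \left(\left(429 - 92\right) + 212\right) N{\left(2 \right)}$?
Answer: $\frac{24923}{1797} \approx 13.869$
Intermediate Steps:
$N{\left(d \right)} = 4 d^{2}$ ($N{\left(d \right)} = \left(2 d\right)^{2} = 4 d^{2}$)
$V = -8784$ ($V = - \left(\left(429 - 92\right) + 212\right) 4 \cdot 2^{2} = - \left(337 + 212\right) 4 \cdot 4 = - 549 \cdot 16 = \left(-1\right) 8784 = -8784$)
$\frac{V + 33707}{-36123 + 37920} = \frac{-8784 + 33707}{-36123 + 37920} = \frac{24923}{1797}$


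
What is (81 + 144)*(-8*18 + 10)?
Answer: -30150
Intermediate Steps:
(81 + 144)*(-8*18 + 10) = 225*(-144 + 10) = 225*(-134) = -30150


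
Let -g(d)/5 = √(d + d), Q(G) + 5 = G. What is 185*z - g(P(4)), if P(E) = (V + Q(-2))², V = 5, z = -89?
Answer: -16465 + 10*√2 ≈ -16451.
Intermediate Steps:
Q(G) = -5 + G
P(E) = 4 (P(E) = (5 + (-5 - 2))² = (5 - 7)² = (-2)² = 4)
g(d) = -5*√2*√d (g(d) = -5*√(d + d) = -5*√2*√d)
185*z - g(P(4)) = 185*(-89) - (-5)*√2*√4 = -16465 - (-5)*√2*2 = -16465 - (-10)*√2 = -16465 + 10*√2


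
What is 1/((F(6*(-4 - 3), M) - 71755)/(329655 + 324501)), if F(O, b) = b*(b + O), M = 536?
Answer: 218052/64343 ≈ 3.3889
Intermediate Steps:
F(O, b) = b*(O + b)
1/((F(6*(-4 - 3), M) - 71755)/(329655 + 324501)) = 1/((536*(6*(-4 - 3) + 536) - 71755)/(329655 + 324501)) = 1/((536*(6*(-7) + 536) - 71755)/654156) = 1/((536*(-42 + 536) - 71755)*(1/654156)) = 1/((536*494 - 71755)*(1/654156)) = 1/((264784 - 71755)*(1/654156)) = 1/(193029*(1/654156)) = 1/(64343/218052) = 218052/64343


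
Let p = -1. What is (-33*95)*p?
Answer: 3135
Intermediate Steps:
(-33*95)*p = -33*95*(-1) = -3135*(-1) = 3135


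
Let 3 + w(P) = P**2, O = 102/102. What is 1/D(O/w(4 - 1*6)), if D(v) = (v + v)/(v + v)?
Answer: 1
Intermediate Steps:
O = 1 (O = 102*(1/102) = 1)
w(P) = -3 + P**2
D(v) = 1 (D(v) = (2*v)/((2*v)) = (2*v)*(1/(2*v)) = 1)
1/D(O/w(4 - 1*6)) = 1/1 = 1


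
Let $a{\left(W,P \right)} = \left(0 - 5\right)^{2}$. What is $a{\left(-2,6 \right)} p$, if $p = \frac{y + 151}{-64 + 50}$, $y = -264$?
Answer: $\frac{2825}{14} \approx 201.79$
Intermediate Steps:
$a{\left(W,P \right)} = 25$ ($a{\left(W,P \right)} = \left(-5\right)^{2} = 25$)
$p = \frac{113}{14}$ ($p = \frac{-264 + 151}{-64 + 50} = - \frac{113}{-14} = \left(-113\right) \left(- \frac{1}{14}\right) = \frac{113}{14} \approx 8.0714$)
$a{\left(-2,6 \right)} p = 25 \cdot \frac{113}{14} = \frac{2825}{14}$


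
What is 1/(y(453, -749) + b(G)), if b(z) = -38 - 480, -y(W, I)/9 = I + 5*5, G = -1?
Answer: 1/5998 ≈ 0.00016672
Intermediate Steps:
y(W, I) = -225 - 9*I (y(W, I) = -9*(I + 5*5) = -9*(I + 25) = -9*(25 + I) = -225 - 9*I)
b(z) = -518
1/(y(453, -749) + b(G)) = 1/((-225 - 9*(-749)) - 518) = 1/((-225 + 6741) - 518) = 1/(6516 - 518) = 1/5998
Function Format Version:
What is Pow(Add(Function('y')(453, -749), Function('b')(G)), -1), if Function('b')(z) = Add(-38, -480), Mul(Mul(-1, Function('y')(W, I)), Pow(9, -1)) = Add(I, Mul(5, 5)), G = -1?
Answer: Rational(1, 5998) ≈ 0.00016672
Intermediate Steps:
Function('y')(W, I) = Add(-225, Mul(-9, I)) (Function('y')(W, I) = Mul(-9, Add(I, Mul(5, 5))) = Mul(-9, Add(I, 25)) = Mul(-9, Add(25, I)) = Add(-225, Mul(-9, I)))
Function('b')(z) = -518
Pow(Add(Function('y')(453, -749), Function('b')(G)), -1) = Pow(Add(Add(-225, Mul(-9, -749)), -518), -1) = Pow(Add(Add(-225, 6741), -518), -1) = Pow(Add(6516, -518), -1) = Pow(5998, -1) = Rational(1, 5998)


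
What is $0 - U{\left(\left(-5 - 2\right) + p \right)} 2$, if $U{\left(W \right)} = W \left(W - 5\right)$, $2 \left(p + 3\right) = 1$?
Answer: $- \frac{551}{2} \approx -275.5$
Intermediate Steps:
$p = - \frac{5}{2}$ ($p = -3 + \frac{1}{2} \cdot 1 = -3 + \frac{1}{2} = - \frac{5}{2} \approx -2.5$)
$U{\left(W \right)} = W \left(-5 + W\right)$
$0 - U{\left(\left(-5 - 2\right) + p \right)} 2 = 0 - \left(\left(-5 - 2\right) - \frac{5}{2}\right) \left(-5 - \frac{19}{2}\right) 2 = 0 - \left(-7 - \frac{5}{2}\right) \left(-5 - \frac{19}{2}\right) 2 = 0 - - \frac{19 \left(-5 - \frac{19}{2}\right)}{2} \cdot 2 = 0 - \left(- \frac{19}{2}\right) \left(- \frac{29}{2}\right) 2 = 0 - \frac{551}{4} \cdot 2 = 0 - \frac{551}{2} = - \frac{551}{2}$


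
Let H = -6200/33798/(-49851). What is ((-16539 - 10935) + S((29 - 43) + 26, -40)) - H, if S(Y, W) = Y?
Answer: -23134868932738/842432049 ≈ -27462.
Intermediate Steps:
H = 3100/842432049 (H = -6200*1/33798*(-1/49851) = -3100/16899*(-1/49851) = 3100/842432049 ≈ 3.6798e-6)
((-16539 - 10935) + S((29 - 43) + 26, -40)) - H = ((-16539 - 10935) + ((29 - 43) + 26)) - 1*3100/842432049 = (-27474 + (-14 + 26)) - 3100/842432049 = (-27474 + 12) - 3100/842432049 = -27462 - 3100/842432049 = -23134868932738/842432049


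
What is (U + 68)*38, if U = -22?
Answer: 1748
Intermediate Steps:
(U + 68)*38 = (-22 + 68)*38 = 46*38 = 1748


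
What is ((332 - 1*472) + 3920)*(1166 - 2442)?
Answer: -4823280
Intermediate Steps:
((332 - 1*472) + 3920)*(1166 - 2442) = ((332 - 472) + 3920)*(-1276) = (-140 + 3920)*(-1276) = 3780*(-1276) = -4823280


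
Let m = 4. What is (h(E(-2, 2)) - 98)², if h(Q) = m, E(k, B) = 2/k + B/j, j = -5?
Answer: 8836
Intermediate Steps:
E(k, B) = 2/k - B/5 (E(k, B) = 2/k + B/(-5) = 2/k + B*(-⅕) = 2/k - B/5)
h(Q) = 4
(h(E(-2, 2)) - 98)² = (4 - 98)² = (-94)² = 8836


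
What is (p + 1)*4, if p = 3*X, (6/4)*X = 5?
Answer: 44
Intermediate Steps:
X = 10/3 (X = (2/3)*5 = 10/3 ≈ 3.3333)
p = 10 (p = 3*(10/3) = 10)
(p + 1)*4 = (10 + 1)*4 = 11*4 = 44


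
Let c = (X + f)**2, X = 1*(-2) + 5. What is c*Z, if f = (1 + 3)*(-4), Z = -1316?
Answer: -222404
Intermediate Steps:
X = 3 (X = -2 + 5 = 3)
f = -16 (f = 4*(-4) = -16)
c = 169 (c = (3 - 16)**2 = (-13)**2 = 169)
c*Z = 169*(-1316) = -222404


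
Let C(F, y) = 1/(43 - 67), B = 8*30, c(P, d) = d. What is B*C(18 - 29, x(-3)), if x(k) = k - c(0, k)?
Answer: -10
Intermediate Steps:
x(k) = 0 (x(k) = k - k = 0)
B = 240
C(F, y) = -1/24 (C(F, y) = 1/(-24) = -1/24)
B*C(18 - 29, x(-3)) = 240*(-1/24) = -10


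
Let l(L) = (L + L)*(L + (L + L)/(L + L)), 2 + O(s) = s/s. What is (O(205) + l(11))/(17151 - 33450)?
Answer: -263/16299 ≈ -0.016136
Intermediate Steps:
O(s) = -1 (O(s) = -2 + s/s = -2 + 1 = -1)
l(L) = 2*L*(1 + L) (l(L) = (2*L)*(L + (2*L)/((2*L))) = (2*L)*(L + (2*L)*(1/(2*L))) = (2*L)*(L + 1) = (2*L)*(1 + L) = 2*L*(1 + L))
(O(205) + l(11))/(17151 - 33450) = (-1 + 2*11*(1 + 11))/(17151 - 33450) = (-1 + 2*11*12)/(-16299) = (-1 + 264)*(-1/16299) = 263*(-1/16299) = -263/16299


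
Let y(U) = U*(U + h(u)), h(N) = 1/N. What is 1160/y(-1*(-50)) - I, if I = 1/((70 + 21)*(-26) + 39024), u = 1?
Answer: 4252073/9347790 ≈ 0.45487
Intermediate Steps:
y(U) = U*(1 + U) (y(U) = U*(U + 1/1) = U*(U + 1) = U*(1 + U))
I = 1/36658 (I = 1/(91*(-26) + 39024) = 1/(-2366 + 39024) = 1/36658 ≈ 2.7279e-5)
1160/y(-1*(-50)) - I = 1160/(((-1*(-50))*(1 - 1*(-50)))) - 1*1/36658 = 1160/((50*(1 + 50))) - 1/36658 = 1160/((50*51)) - 1/36658 = 1160/2550 - 1/36658 = 1160*(1/2550) - 1/36658 = 116/255 - 1/36658 = 4252073/9347790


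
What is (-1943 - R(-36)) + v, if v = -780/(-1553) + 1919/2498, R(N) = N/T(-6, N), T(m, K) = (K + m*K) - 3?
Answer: -444384747077/228884246 ≈ -1941.5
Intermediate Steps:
T(m, K) = -3 + K + K*m (T(m, K) = (K + K*m) - 3 = -3 + K + K*m)
R(N) = N/(-3 - 5*N) (R(N) = N/(-3 + N + N*(-6)) = N/(-3 + N - 6*N) = N/(-3 - 5*N))
v = 4928647/3879394 (v = -780*(-1/1553) + 1919*(1/2498) = 780/1553 + 1919/2498 = 4928647/3879394 ≈ 1.2705)
(-1943 - R(-36)) + v = (-1943 - (-36)/(-3 - 5*(-36))) + 4928647/3879394 = (-1943 - (-36)/(-3 + 180)) + 4928647/3879394 = (-1943 - (-36)/177) + 4928647/3879394 = (-1943 - 1*(-12/59)) + 4928647/3879394 = (-1943 + 12/59) + 4928647/3879394 = -114625/59 + 4928647/3879394 = -444384747077/228884246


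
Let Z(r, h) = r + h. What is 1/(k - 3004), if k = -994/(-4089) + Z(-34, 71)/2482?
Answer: -10148898/30484671191 ≈ -0.00033292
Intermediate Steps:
Z(r, h) = h + r
k = 2618401/10148898 (k = -994/(-4089) + (71 - 34)/2482 = -994*(-1/4089) + 37*(1/2482) = 994/4089 + 37/2482 = 2618401/10148898 ≈ 0.25800)
1/(k - 3004) = 1/(2618401/10148898 - 3004) = 1/(-30484671191/10148898) = -10148898/30484671191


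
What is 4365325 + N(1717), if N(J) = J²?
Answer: 7313414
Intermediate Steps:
4365325 + N(1717) = 4365325 + 1717² = 4365325 + 2948089 = 7313414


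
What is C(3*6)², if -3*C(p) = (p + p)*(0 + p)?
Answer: 46656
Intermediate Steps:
C(p) = -2*p²/3 (C(p) = -(p + p)*(0 + p)/3 = -2*p*p/3 = -2*p²/3)
C(3*6)² = (-2*(3*6)²/3)² = (-⅔*18²)² = (-⅔*324)² = (-216)² = 46656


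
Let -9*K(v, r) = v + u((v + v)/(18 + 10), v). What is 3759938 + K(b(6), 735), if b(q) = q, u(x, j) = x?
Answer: 26319561/7 ≈ 3.7599e+6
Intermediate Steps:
K(v, r) = -5*v/42 (K(v, r) = -(v + (v + v)/(18 + 10))/9 = -(v + (2*v)/28)/9 = -(v + (2*v)*(1/28))/9 = -(v + v/14)/9 = -5*v/42)
3759938 + K(b(6), 735) = 3759938 - 5/42*6 = 3759938 - 5/7 = 26319561/7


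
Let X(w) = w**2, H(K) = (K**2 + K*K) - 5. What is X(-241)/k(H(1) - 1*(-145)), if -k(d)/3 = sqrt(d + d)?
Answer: -58081*sqrt(71)/426 ≈ -1148.8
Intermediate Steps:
H(K) = -5 + 2*K**2 (H(K) = (K**2 + K**2) - 5 = 2*K**2 - 5 = -5 + 2*K**2)
k(d) = -3*sqrt(2)*sqrt(d) (k(d) = -3*sqrt(d + d) = -3*sqrt(2)*sqrt(d))
X(-241)/k(H(1) - 1*(-145)) = (-241)**2/((-3*sqrt(2)*sqrt((-5 + 2*1**2) - 1*(-145)))) = 58081/((-3*sqrt(2)*sqrt((-5 + 2*1) + 145))) = 58081/((-3*sqrt(2)*sqrt((-5 + 2) + 145))) = 58081/((-3*sqrt(2)*sqrt(-3 + 145))) = 58081/((-3*sqrt(2)*sqrt(142))) = 58081/((-6*sqrt(71))) = 58081*(-sqrt(71)/426) = -58081*sqrt(71)/426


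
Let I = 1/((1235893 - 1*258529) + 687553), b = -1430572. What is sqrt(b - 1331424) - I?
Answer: -1/1664917 + 2*I*sqrt(690499) ≈ -6.0063e-7 + 1661.9*I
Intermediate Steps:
I = 1/1664917 (I = 1/((1235893 - 258529) + 687553) = 1/(977364 + 687553) = 1/1664917 ≈ 6.0063e-7)
sqrt(b - 1331424) - I = sqrt(-1430572 - 1331424) - 1*1/1664917 = sqrt(-2761996) - 1/1664917 = 2*I*sqrt(690499) - 1/1664917 = -1/1664917 + 2*I*sqrt(690499)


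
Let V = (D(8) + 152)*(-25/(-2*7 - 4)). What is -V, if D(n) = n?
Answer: -2000/9 ≈ -222.22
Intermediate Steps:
V = 2000/9 (V = (8 + 152)*(-25/(-2*7 - 4)) = 160*(-25/(-14 - 4)) = 160*(-25/(-18)) = 160*(-25*(-1/18)) = 160*(25/18) = 2000/9 ≈ 222.22)
-V = -1*2000/9 = -2000/9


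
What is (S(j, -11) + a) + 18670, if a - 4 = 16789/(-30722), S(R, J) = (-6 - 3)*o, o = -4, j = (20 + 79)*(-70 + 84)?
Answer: 574791831/30722 ≈ 18709.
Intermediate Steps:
j = 1386 (j = 99*14 = 1386)
S(R, J) = 36 (S(R, J) = (-6 - 3)*(-4) = -9*(-4) = 36)
a = 106099/30722 (a = 4 + 16789/(-30722) = 4 + 16789*(-1/30722) = 4 - 16789/30722 = 106099/30722 ≈ 3.4535)
(S(j, -11) + a) + 18670 = (36 + 106099/30722) + 18670 = 1212091/30722 + 18670 = 574791831/30722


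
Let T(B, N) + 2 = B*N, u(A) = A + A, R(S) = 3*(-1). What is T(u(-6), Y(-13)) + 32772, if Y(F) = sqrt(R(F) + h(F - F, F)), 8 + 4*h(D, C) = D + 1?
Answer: 32770 - 6*I*sqrt(19) ≈ 32770.0 - 26.153*I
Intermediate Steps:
R(S) = -3
h(D, C) = -7/4 + D/4 (h(D, C) = -2 + (D + 1)/4 = -2 + (1 + D)/4 = -2 + (1/4 + D/4) = -7/4 + D/4)
Y(F) = I*sqrt(19)/2 (Y(F) = sqrt(-3 + (-7/4 + (F - F)/4)) = sqrt(-3 + (-7/4 + (1/4)*0)) = sqrt(-3 + (-7/4 + 0)) = sqrt(-3 - 7/4) = sqrt(-19/4) = I*sqrt(19)/2)
u(A) = 2*A
T(B, N) = -2 + B*N
T(u(-6), Y(-13)) + 32772 = (-2 + (2*(-6))*(I*sqrt(19)/2)) + 32772 = (-2 - 6*I*sqrt(19)) + 32772 = 32770 - 6*I*sqrt(19)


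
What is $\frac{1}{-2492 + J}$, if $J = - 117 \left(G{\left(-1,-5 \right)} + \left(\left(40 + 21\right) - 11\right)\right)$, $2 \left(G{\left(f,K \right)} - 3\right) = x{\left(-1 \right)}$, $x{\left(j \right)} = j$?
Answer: $- \frac{2}{17269} \approx -0.00011581$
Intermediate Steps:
$G{\left(f,K \right)} = \frac{5}{2}$ ($G{\left(f,K \right)} = 3 + \frac{1}{2} \left(-1\right) = 3 - \frac{1}{2} = \frac{5}{2}$)
$J = - \frac{12285}{2}$ ($J = - 117 \left(\frac{5}{2} + \left(\left(40 + 21\right) - 11\right)\right) = - 117 \left(\frac{5}{2} + \left(61 - 11\right)\right) = - 117 \left(\frac{5}{2} + 50\right) = \left(-117\right) \frac{105}{2} = - \frac{12285}{2} \approx -6142.5$)
$\frac{1}{-2492 + J} = \frac{1}{-2492 - \frac{12285}{2}} = \frac{1}{- \frac{17269}{2}} = - \frac{2}{17269}$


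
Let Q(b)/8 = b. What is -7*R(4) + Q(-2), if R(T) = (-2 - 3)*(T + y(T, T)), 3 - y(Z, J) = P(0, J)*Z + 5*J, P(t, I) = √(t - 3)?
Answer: -471 - 140*I*√3 ≈ -471.0 - 242.49*I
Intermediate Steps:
Q(b) = 8*b
P(t, I) = √(-3 + t)
y(Z, J) = 3 - 5*J - I*Z*√3 (y(Z, J) = 3 - (√(-3 + 0)*Z + 5*J) = 3 - (√(-3)*Z + 5*J) = 3 - ((I*√3)*Z + 5*J) = 3 - (I*Z*√3 + 5*J) = 3 - (5*J + I*Z*√3) = 3 + (-5*J - I*Z*√3) = 3 - 5*J - I*Z*√3)
R(T) = -15 + 20*T + 5*I*T*√3 (R(T) = (-2 - 3)*(T + (3 - 5*T - I*T*√3)) = -5*(3 - 4*T - I*T*√3) = -15 + 20*T + 5*I*T*√3)
-7*R(4) + Q(-2) = -7*(-15 + 20*4 + 5*I*4*√3) + 8*(-2) = -7*(-15 + 80 + 20*I*√3) - 16 = -7*(65 + 20*I*√3) - 16 = (-455 - 140*I*√3) - 16 = -471 - 140*I*√3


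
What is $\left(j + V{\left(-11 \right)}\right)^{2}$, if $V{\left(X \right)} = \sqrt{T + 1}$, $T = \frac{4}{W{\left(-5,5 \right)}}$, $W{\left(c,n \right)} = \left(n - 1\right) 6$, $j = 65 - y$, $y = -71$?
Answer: $\frac{\left(816 + \sqrt{42}\right)^{2}}{36} \approx 18791.0$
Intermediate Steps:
$j = 136$ ($j = 65 - -71 = 65 + 71 = 136$)
$W{\left(c,n \right)} = -6 + 6 n$ ($W{\left(c,n \right)} = \left(-1 + n\right) 6 = -6 + 6 n$)
$T = \frac{1}{6}$ ($T = \frac{4}{-6 + 6 \cdot 5} = \frac{4}{-6 + 30} = \frac{4}{24} = 4 \cdot \frac{1}{24} = \frac{1}{6} \approx 0.16667$)
$V{\left(X \right)} = \frac{\sqrt{42}}{6}$ ($V{\left(X \right)} = \sqrt{\frac{1}{6} + 1} = \sqrt{\frac{7}{6}} = \frac{\sqrt{42}}{6}$)
$\left(j + V{\left(-11 \right)}\right)^{2} = \left(136 + \frac{\sqrt{42}}{6}\right)^{2}$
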